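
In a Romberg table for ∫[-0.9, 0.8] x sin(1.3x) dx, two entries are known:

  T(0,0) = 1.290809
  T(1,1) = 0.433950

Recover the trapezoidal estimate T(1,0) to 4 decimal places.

0.6482

From T(1,1) = (4·T(1,0) − T(0,0))/3, solve for T(1,0):
4·T(1,0) = 3·0.433950 + 1.290809 = 2.592659
T(1,0) = 0.648165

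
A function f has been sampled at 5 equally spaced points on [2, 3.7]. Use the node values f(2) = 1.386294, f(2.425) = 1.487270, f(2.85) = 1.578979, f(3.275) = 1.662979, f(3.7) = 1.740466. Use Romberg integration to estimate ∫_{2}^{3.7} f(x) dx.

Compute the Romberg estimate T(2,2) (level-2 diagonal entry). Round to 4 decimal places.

2.6755

T(0,0) (trapezoid, 1 panel, h=1.7000): 2.657746
T(1,0) (trapezoid, 2 panels, h=0.8500): 2.671005
T(2,0) (trapezoid, 4 panels, h=0.4250): 2.674358
T(1,1) = 2.671005 + (2.671005 − 2.657746)/3 = 2.675425
T(2,1) = 2.674358 + (2.674358 − 2.671005)/3 = 2.675476
T(2,2) = 2.675476 + (2.675476 − 2.675425)/15 = 2.675479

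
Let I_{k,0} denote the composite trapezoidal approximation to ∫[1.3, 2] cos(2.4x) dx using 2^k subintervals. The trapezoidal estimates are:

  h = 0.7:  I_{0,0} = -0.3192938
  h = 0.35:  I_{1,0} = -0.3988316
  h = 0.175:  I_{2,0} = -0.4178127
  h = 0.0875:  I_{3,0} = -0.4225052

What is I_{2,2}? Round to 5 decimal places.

-0.42406

I_{1,1} = -0.3988316 + (-0.3988316 − (-0.3192938))/3 = -0.4253442
I_{2,1} = -0.4178127 + (-0.4178127 − (-0.3988316))/3 = -0.4241397
I_{2,2} = (16·(-0.4241397) − (-0.4253442)) / 15 = -0.4240594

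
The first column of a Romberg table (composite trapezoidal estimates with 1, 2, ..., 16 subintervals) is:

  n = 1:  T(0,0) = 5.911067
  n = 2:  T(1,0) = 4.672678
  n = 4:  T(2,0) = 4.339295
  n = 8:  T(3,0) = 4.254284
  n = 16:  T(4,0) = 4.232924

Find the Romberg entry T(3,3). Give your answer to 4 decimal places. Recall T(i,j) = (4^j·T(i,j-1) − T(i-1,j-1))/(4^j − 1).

Richardson extrapolation on the trapezoidal column (denominator 4−1=3):
T(1,1) = (4·4.672678 − 5.911067) / 3 = 4.259882
T(2,1) = 4.339295 + (4.339295 − 4.672678)/3 = 4.228167
T(3,1) = (4·4.254284 − 4.339295) / 3 = 4.225947
T(2,2) = (16·4.228167 − 4.259882) / 15 = 4.226053
T(3,2) = 4.225947 + (4.225947 − 4.228167)/15 = 4.225799
T(3,3) = 4.225799 + (4.225799 − 4.226053)/63 = 4.225795

4.2258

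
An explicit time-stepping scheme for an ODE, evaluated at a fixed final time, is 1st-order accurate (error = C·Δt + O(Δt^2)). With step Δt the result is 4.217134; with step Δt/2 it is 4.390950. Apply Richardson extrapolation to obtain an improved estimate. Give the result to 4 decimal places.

4.5648

Extrapolated value = (2·A(Δt/2) − A(Δt)) / (2 − 1)
= (2·4.390950 − 4.217134) / 1
= 4.564766 / 1 = 4.564766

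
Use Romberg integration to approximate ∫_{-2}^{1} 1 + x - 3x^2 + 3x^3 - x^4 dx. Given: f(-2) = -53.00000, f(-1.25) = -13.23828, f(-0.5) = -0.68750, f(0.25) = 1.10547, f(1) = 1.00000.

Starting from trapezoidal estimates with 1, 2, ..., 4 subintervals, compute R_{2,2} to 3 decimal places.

R_{0,0} (trapezoid, 1 panel, h=3.0000): -78.00000
R_{1,0} (trapezoid, 2 panels, h=1.5000): -40.03125
R_{2,0} (trapezoid, 4 panels, h=0.7500): -29.11523
R_{1,1} = -40.03125 + (-40.03125 − (-78.00000))/3 = -27.37500
R_{2,1} = -29.11523 + (-29.11523 − (-40.03125))/3 = -25.47656
R_{2,2} = -25.47656 + (-25.47656 − (-27.37500))/15 = -25.35000

-25.350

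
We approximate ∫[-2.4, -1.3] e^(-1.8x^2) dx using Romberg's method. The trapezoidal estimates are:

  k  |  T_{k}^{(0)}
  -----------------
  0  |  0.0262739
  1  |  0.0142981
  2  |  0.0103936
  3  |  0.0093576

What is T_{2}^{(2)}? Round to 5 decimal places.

0.00901

T_{1}^{(1)} = (4·0.0142981 − 0.0262739) / 3 = 0.0103062
T_{2}^{(1)} = (4·0.0103936 − 0.0142981) / 3 = 0.0090921
T_{2}^{(2)} = 0.0090921 + (0.0090921 − 0.0103062)/15 = 0.0090112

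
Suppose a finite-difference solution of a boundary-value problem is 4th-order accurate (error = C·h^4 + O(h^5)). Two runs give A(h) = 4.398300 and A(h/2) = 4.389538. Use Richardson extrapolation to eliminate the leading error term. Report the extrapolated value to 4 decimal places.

Extrapolated value = (16·A(h/2) − A(h)) / (16 − 1)
= (16·4.389538 − 4.398300) / 15
= 65.834308 / 15 = 4.388954

4.3890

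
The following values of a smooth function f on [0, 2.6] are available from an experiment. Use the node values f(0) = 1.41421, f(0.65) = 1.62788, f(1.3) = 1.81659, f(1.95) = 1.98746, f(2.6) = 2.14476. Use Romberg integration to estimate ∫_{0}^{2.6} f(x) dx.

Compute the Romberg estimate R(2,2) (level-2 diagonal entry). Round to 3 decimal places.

4.692

R(0,0) (trapezoid, 1 panel, h=2.6000): 4.62666
R(1,0) (trapezoid, 2 panels, h=1.3000): 4.67490
R(2,0) (trapezoid, 4 panels, h=0.6500): 4.68742
R(1,1) = 4.67490 + (4.67490 − 4.62666)/3 = 4.69098
R(2,1) = 4.68742 + (4.68742 − 4.67490)/3 = 4.69159
R(2,2) = 4.69159 + (4.69159 − 4.69098)/15 = 4.69163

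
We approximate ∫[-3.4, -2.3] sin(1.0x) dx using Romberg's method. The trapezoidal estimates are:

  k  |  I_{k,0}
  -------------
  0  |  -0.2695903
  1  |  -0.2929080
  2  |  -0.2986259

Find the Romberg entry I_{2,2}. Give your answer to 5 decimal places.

-0.30052

Richardson extrapolation on the trapezoidal column (denominator 4−1=3):
I_{1,1} = -0.2929080 + (-0.2929080 − (-0.2695903))/3 = -0.3006806
I_{2,1} = -0.2986259 + (-0.2986259 − (-0.2929080))/3 = -0.3005319
I_{2,2} = (16·(-0.3005319) − (-0.3006806)) / 15 = -0.3005220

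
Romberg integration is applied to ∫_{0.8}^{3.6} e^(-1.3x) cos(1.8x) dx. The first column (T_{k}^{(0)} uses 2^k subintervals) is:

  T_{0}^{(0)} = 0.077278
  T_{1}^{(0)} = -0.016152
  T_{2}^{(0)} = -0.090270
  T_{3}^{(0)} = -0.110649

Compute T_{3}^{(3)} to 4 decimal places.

-0.1176

T_{1}^{(1)} = (4·(-0.016152) − 0.077278) / 3 = -0.047295
T_{2}^{(1)} = -0.090270 + (-0.090270 − (-0.016152))/3 = -0.114976
T_{3}^{(1)} = (4·(-0.110649) − (-0.090270)) / 3 = -0.117442
T_{2}^{(2)} = -0.114976 + (-0.114976 − (-0.047295))/15 = -0.119488
T_{3}^{(2)} = -0.117442 + (-0.117442 − (-0.114976))/15 = -0.117606
T_{3}^{(3)} = (64·(-0.117606) − (-0.119488)) / 63 = -0.117576
(Column j=1 coincides with Simpson's rule on the same nodes.)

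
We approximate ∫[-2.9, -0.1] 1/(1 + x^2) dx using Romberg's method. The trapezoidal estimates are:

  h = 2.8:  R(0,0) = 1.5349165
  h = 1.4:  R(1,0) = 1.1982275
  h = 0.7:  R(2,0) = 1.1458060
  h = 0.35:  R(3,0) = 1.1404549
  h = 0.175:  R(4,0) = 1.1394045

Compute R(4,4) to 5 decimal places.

Richardson extrapolation on the trapezoidal column (denominator 4−1=3):
R(1,1) = 1.1982275 + (1.1982275 − 1.5349165)/3 = 1.0859978
R(2,1) = 1.1458060 + (1.1458060 − 1.1982275)/3 = 1.1283322
R(3,1) = (4·1.1404549 − 1.1458060) / 3 = 1.1386712
R(4,1) = (4·1.1394045 − 1.1404549) / 3 = 1.1390544
R(2,2) = (16·1.1283322 − 1.0859978) / 15 = 1.1311545
R(3,2) = 1.1386712 + (1.1386712 − 1.1283322)/15 = 1.1393605
R(4,2) = (16·1.1390544 − 1.1386712) / 15 = 1.1390799
R(3,3) = 1.1393605 + (1.1393605 − 1.1311545)/63 = 1.1394908
R(4,3) = (64·1.1390799 − 1.1393605) / 63 = 1.1390754
R(4,4) = (256·1.1390754 − 1.1394908) / 255 = 1.1390738

1.13907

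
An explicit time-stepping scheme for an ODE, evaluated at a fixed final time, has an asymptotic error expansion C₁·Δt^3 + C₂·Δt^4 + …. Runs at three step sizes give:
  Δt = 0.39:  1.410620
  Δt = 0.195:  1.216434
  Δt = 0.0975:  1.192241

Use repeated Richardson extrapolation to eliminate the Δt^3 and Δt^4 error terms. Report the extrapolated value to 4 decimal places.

First eliminate the Δt^3 term (factor 2^3 = 8):
  B₁ = (8·1.216434 − 1.410620)/7 = 1.188693
  B₂ = (8·1.192241 − 1.216434)/7 = 1.188785
Then eliminate the Δt^4 term (factor 2^4 = 16):
  (16·1.188785 − 1.188693)/15 = 1.188791

1.1888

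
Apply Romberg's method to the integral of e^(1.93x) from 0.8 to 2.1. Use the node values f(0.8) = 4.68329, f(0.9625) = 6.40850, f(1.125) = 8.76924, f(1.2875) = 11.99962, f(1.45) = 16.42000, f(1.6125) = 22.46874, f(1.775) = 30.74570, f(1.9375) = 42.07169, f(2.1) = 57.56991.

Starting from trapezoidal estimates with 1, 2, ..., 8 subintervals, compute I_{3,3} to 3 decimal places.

I_{0,0} (trapezoid, 1 panel, h=1.3000): 40.46458
I_{1,0} (trapezoid, 2 panels, h=0.6500): 30.90529
I_{2,0} (trapezoid, 4 panels, h=0.3250): 28.29500
I_{3,0} (trapezoid, 8 panels, h=0.1625): 27.62664
I_{1,1} = 30.90529 + (30.90529 − 40.46458)/3 = 27.71886
I_{2,1} = 28.29500 + (28.29500 − 30.90529)/3 = 27.42490
I_{3,1} = 27.62664 + (27.62664 − 28.29500)/3 = 27.40385
I_{2,2} = 27.42490 + (27.42490 − 27.71886)/15 = 27.40530
I_{3,2} = 27.40385 + (27.40385 − 27.42490)/15 = 27.40245
I_{3,3} = 27.40245 + (27.40245 − 27.40530)/63 = 27.40240

27.402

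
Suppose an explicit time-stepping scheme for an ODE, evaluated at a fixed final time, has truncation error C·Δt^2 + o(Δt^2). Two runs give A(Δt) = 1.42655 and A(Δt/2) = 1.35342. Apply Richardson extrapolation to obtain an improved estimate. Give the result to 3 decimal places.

Extrapolated value = (4·A(Δt/2) − A(Δt)) / (4 − 1)
= (4·1.35342 − 1.42655) / 3
= 3.98713 / 3 = 1.32904

1.329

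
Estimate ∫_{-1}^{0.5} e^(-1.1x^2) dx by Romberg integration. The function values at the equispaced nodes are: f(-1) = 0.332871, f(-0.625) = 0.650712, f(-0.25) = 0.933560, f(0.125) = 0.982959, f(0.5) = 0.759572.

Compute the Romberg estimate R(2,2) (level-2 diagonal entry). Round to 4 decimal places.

R(0,0) (trapezoid, 1 panel, h=1.5000): 0.819332
R(1,0) (trapezoid, 2 panels, h=0.7500): 1.109836
R(2,0) (trapezoid, 4 panels, h=0.3750): 1.167545
R(1,1) = 1.109836 + (1.109836 − 0.819332)/3 = 1.206671
R(2,1) = 1.167545 + (1.167545 − 1.109836)/3 = 1.186781
R(2,2) = 1.186781 + (1.186781 − 1.206671)/15 = 1.185455

1.1855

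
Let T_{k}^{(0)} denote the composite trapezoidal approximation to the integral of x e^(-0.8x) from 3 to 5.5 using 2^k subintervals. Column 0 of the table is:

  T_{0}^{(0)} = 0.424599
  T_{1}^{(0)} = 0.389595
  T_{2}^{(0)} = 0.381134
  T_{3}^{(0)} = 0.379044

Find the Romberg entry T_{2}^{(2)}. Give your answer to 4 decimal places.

Richardson extrapolation on the trapezoidal column (denominator 4−1=3):
T_{1}^{(1)} = 0.389595 + (0.389595 − 0.424599)/3 = 0.377927
T_{2}^{(1)} = 0.381134 + (0.381134 − 0.389595)/3 = 0.378314
T_{2}^{(2)} = (16·0.378314 − 0.377927) / 15 = 0.378340

0.3783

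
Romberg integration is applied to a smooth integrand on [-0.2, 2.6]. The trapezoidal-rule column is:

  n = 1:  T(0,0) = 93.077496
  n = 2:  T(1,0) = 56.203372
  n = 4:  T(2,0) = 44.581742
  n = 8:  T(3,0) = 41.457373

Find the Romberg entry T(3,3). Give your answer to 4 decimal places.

Richardson extrapolation on the trapezoidal column (denominator 4−1=3):
T(1,1) = (4·56.203372 − 93.077496) / 3 = 43.911997
T(2,1) = (4·44.581742 − 56.203372) / 3 = 40.707865
T(3,1) = 41.457373 + (41.457373 − 44.581742)/3 = 40.415917
T(2,2) = (16·40.707865 − 43.911997) / 15 = 40.494256
T(3,2) = (16·40.415917 − 40.707865) / 15 = 40.396454
T(3,3) = 40.396454 + (40.396454 − 40.494256)/63 = 40.394902
(Column j=1 coincides with Simpson's rule on the same nodes.)

40.3949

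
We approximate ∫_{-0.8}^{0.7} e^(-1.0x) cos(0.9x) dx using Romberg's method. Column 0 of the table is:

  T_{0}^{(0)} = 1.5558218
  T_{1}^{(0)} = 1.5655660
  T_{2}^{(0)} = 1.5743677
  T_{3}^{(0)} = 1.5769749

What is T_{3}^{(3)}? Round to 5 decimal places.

1.57788

Richardson extrapolation on the trapezoidal column (denominator 4−1=3):
T_{1}^{(1)} = (4·1.5655660 − 1.5558218) / 3 = 1.5688141
T_{2}^{(1)} = 1.5743677 + (1.5743677 − 1.5655660)/3 = 1.5773016
T_{3}^{(1)} = (4·1.5769749 − 1.5743677) / 3 = 1.5778440
T_{2}^{(2)} = 1.5773016 + (1.5773016 − 1.5688141)/15 = 1.5778674
T_{3}^{(2)} = (16·1.5778440 − 1.5773016) / 15 = 1.5778802
T_{3}^{(3)} = (64·1.5778802 − 1.5778674) / 63 = 1.5778804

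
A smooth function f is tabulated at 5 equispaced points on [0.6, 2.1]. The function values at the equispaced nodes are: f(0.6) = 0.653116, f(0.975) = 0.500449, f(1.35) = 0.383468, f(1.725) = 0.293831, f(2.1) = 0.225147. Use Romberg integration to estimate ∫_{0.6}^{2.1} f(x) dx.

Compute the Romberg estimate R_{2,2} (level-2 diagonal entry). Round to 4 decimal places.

R_{0,0} (trapezoid, 1 panel, h=1.5000): 0.658697
R_{1,0} (trapezoid, 2 panels, h=0.7500): 0.616950
R_{2,0} (trapezoid, 4 panels, h=0.3750): 0.606330
R_{1,1} = 0.616950 + (0.616950 − 0.658697)/3 = 0.603034
R_{2,1} = 0.606330 + (0.606330 − 0.616950)/3 = 0.602790
R_{2,2} = 0.602790 + (0.602790 − 0.603034)/15 = 0.602774

0.6028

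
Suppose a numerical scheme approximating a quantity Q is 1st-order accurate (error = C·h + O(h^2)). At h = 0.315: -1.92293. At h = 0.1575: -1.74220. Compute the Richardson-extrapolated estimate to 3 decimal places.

-1.561

Extrapolated value = (2·A(h/2) − A(h)) / (2 − 1)
= (2·(-1.74220) − (-1.92293)) / 1
= -1.56147 / 1 = -1.56147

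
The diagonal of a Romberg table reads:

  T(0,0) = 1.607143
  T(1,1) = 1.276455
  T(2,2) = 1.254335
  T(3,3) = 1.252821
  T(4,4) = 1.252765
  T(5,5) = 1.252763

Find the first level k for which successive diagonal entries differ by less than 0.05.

|T(1,1) − T(0,0)| = 0.330688 ≥ 0.05
|T(2,2) − T(1,1)| = 0.022120 < 0.05

k = 2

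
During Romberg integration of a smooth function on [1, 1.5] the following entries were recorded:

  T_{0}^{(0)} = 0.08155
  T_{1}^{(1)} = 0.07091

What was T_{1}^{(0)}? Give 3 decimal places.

0.074

From T_{1}^{(1)} = (4·T_{1}^{(0)} − T_{0}^{(0)})/3, solve for T_{1}^{(0)}:
4·T_{1}^{(0)} = 3·0.07091 + 0.08155 = 0.29428
T_{1}^{(0)} = 0.07357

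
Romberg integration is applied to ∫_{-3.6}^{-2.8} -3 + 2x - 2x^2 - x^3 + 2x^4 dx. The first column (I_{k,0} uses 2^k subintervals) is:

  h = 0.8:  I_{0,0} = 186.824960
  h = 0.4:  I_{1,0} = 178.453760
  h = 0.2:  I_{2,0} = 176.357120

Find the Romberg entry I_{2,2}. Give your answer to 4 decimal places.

Richardson extrapolation on the trapezoidal column (denominator 4−1=3):
I_{1,1} = 178.453760 + (178.453760 − 186.824960)/3 = 175.663360
I_{2,1} = 176.357120 + (176.357120 − 178.453760)/3 = 175.658240
I_{2,2} = 175.658240 + (175.658240 − 175.663360)/15 = 175.657899

175.6579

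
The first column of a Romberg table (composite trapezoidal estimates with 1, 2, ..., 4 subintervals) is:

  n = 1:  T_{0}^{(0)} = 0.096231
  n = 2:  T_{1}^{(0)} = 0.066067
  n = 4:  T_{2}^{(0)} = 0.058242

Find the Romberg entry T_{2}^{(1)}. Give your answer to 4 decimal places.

0.0556

Richardson extrapolation on the trapezoidal column (denominator 4−1=3):
T_{2}^{(1)} = 0.058242 + (0.058242 − 0.066067)/3 = 0.055634
(Column j=1 coincides with Simpson's rule on the same nodes.)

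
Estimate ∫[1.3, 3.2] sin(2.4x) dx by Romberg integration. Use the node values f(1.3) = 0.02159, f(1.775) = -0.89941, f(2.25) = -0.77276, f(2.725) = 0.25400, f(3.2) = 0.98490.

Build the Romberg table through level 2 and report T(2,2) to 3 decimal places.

-0.483

T(0,0) (trapezoid, 1 panel, h=1.9000): 0.95617
T(1,0) (trapezoid, 2 panels, h=0.9500): -0.25604
T(2,0) (trapezoid, 4 panels, h=0.4750): -0.43459
T(1,1) = -0.25604 + (-0.25604 − 0.95617)/3 = -0.66011
T(2,1) = -0.43459 + (-0.43459 − (-0.25604))/3 = -0.49411
T(2,2) = -0.49411 + (-0.49411 − (-0.66011))/15 = -0.48304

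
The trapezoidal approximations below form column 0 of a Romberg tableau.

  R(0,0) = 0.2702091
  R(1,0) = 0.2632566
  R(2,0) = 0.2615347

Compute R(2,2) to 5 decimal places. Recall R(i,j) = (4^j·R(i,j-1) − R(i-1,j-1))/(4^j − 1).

Richardson extrapolation on the trapezoidal column (denominator 4−1=3):
R(1,1) = (4·0.2632566 − 0.2702091) / 3 = 0.2609391
R(2,1) = 0.2615347 + (0.2615347 − 0.2632566)/3 = 0.2609607
R(2,2) = 0.2609607 + (0.2609607 − 0.2609391)/15 = 0.2609621

0.26096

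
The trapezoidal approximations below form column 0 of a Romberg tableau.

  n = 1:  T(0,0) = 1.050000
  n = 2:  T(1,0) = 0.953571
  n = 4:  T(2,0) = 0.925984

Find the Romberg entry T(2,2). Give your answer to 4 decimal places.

0.9165

Richardson extrapolation on the trapezoidal column (denominator 4−1=3):
T(1,1) = (4·0.953571 − 1.050000) / 3 = 0.921428
T(2,1) = 0.925984 + (0.925984 − 0.953571)/3 = 0.916788
T(2,2) = (16·0.916788 − 0.921428) / 15 = 0.916479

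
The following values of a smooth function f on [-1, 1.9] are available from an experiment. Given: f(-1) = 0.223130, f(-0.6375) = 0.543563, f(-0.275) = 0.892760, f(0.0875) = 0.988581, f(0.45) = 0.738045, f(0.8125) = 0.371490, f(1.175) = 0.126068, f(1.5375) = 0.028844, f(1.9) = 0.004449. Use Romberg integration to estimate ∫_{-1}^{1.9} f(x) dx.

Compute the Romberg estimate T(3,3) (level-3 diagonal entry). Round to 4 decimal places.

T(0,0) (trapezoid, 1 panel, h=2.9000): 0.329990
T(1,0) (trapezoid, 2 panels, h=1.4500): 1.235160
T(2,0) (trapezoid, 4 panels, h=0.7250): 1.356230
T(3,0) (trapezoid, 8 panels, h=0.3625): 1.378638
T(1,1) = 1.235160 + (1.235160 − 0.329990)/3 = 1.536883
T(2,1) = 1.356230 + (1.356230 − 1.235160)/3 = 1.396587
T(3,1) = 1.378638 + (1.378638 − 1.356230)/3 = 1.386107
T(2,2) = 1.396587 + (1.396587 − 1.536883)/15 = 1.387234
T(3,2) = 1.386107 + (1.386107 − 1.396587)/15 = 1.385408
T(3,3) = 1.385408 + (1.385408 − 1.387234)/63 = 1.385379

1.3854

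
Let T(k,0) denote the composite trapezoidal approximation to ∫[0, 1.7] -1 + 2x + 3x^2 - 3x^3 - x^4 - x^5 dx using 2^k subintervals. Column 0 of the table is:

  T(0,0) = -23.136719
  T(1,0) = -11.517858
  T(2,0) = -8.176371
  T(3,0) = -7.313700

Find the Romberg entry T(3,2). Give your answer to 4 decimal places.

Richardson extrapolation on the trapezoidal column (denominator 4−1=3):
T(2,1) = -8.176371 + (-8.176371 − (-11.517858))/3 = -7.062542
T(3,1) = (4·(-7.313700) − (-8.176371)) / 3 = -7.026143
T(3,2) = -7.026143 + (-7.026143 − (-7.062542))/15 = -7.023716

-7.0237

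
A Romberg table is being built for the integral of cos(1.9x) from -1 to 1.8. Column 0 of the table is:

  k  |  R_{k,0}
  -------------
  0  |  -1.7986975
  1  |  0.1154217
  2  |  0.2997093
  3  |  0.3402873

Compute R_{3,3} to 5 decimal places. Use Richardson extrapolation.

0.35362

R_{1,1} = (4·0.1154217 − (-1.7986975)) / 3 = 0.7534614
R_{2,1} = 0.2997093 + (0.2997093 − 0.1154217)/3 = 0.3611385
R_{3,1} = 0.3402873 + (0.3402873 − 0.2997093)/3 = 0.3538133
R_{2,2} = (16·0.3611385 − 0.7534614) / 15 = 0.3349836
R_{3,2} = 0.3538133 + (0.3538133 − 0.3611385)/15 = 0.3533250
R_{3,3} = (64·0.3533250 − 0.3349836) / 63 = 0.3536161
(Column j=1 coincides with Simpson's rule on the same nodes.)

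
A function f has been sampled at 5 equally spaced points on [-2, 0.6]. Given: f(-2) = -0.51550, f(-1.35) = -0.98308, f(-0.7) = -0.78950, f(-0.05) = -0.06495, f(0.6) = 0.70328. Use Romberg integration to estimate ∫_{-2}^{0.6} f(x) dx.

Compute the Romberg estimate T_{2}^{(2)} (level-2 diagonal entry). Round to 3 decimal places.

-1.205

T_{0}^{(0)} (trapezoid, 1 panel, h=2.6000): 0.24411
T_{1}^{(0)} (trapezoid, 2 panels, h=1.3000): -0.90429
T_{2}^{(0)} (trapezoid, 4 panels, h=0.6500): -1.13337
T_{1}^{(1)} = -0.90429 + (-0.90429 − 0.24411)/3 = -1.28709
T_{2}^{(1)} = -1.13337 + (-1.13337 − (-0.90429))/3 = -1.20973
T_{2}^{(2)} = -1.20973 + (-1.20973 − (-1.28709))/15 = -1.20457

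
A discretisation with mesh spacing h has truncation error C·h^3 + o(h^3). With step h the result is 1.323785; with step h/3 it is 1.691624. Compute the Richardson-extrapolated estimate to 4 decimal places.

1.7058

Extrapolated value = (27·A(h/3) − A(h)) / (27 − 1)
= (27·1.691624 − 1.323785) / 26
= 44.350063 / 26 = 1.705772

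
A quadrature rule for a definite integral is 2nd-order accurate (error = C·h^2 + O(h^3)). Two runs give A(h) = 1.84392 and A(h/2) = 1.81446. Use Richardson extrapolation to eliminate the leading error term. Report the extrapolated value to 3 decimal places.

1.805

Extrapolated value = (4·A(h/2) − A(h)) / (4 − 1)
= (4·1.81446 − 1.84392) / 3
= 5.41392 / 3 = 1.80464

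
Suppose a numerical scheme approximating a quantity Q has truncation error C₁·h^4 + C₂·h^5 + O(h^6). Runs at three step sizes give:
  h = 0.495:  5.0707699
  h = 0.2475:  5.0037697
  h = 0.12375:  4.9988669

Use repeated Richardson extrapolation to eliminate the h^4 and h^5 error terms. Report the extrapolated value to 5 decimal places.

4.99852

First eliminate the h^4 term (factor 2^4 = 16):
  B₁ = (16·5.0037697 − 5.0707699)/15 = 4.9993030
  B₂ = (16·4.9988669 − 5.0037697)/15 = 4.9985400
Then eliminate the h^5 term (factor 2^5 = 32):
  (32·4.9985400 − 4.9993030)/31 = 4.9985154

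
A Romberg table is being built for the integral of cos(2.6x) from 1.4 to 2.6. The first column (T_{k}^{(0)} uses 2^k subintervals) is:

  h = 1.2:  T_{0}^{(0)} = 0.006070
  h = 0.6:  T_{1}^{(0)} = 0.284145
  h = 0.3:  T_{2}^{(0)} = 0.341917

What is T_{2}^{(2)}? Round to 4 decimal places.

0.3601

T_{1}^{(1)} = (4·0.284145 − 0.006070) / 3 = 0.376837
T_{2}^{(1)} = 0.341917 + (0.341917 − 0.284145)/3 = 0.361174
T_{2}^{(2)} = (16·0.361174 − 0.376837) / 15 = 0.360130
(Column j=1 coincides with Simpson's rule on the same nodes.)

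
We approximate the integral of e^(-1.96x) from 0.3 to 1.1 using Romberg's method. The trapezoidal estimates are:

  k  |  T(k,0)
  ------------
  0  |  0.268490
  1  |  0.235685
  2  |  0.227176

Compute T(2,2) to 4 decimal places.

0.2243

T(1,1) = 0.235685 + (0.235685 − 0.268490)/3 = 0.224750
T(2,1) = 0.227176 + (0.227176 − 0.235685)/3 = 0.224340
T(2,2) = 0.224340 + (0.224340 − 0.224750)/15 = 0.224313
(Column j=1 coincides with Simpson's rule on the same nodes.)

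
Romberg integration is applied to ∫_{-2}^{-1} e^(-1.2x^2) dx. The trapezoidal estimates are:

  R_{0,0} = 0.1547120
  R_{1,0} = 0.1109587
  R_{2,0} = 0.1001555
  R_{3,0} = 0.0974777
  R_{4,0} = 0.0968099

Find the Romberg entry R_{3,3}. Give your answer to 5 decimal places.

Richardson extrapolation on the trapezoidal column (denominator 4−1=3):
R_{1,1} = (4·0.1109587 − 0.1547120) / 3 = 0.0963743
R_{2,1} = (4·0.1001555 − 0.1109587) / 3 = 0.0965544
R_{3,1} = 0.0974777 + (0.0974777 − 0.1001555)/3 = 0.0965851
R_{2,2} = (16·0.0965544 − 0.0963743) / 15 = 0.0965664
R_{3,2} = (16·0.0965851 − 0.0965544) / 15 = 0.0965871
R_{3,3} = (64·0.0965871 − 0.0965664) / 63 = 0.0965874

0.09659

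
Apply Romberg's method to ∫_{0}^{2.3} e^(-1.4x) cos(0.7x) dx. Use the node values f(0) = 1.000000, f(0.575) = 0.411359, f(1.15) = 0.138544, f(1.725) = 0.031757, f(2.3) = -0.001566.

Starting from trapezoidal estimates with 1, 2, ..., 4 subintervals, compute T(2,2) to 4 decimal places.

T(0,0) (trapezoid, 1 panel, h=2.3000): 1.148199
T(1,0) (trapezoid, 2 panels, h=1.1500): 0.733425
T(2,0) (trapezoid, 4 panels, h=0.5750): 0.621504
T(1,1) = 0.733425 + (0.733425 − 1.148199)/3 = 0.595167
T(2,1) = 0.621504 + (0.621504 − 0.733425)/3 = 0.584197
T(2,2) = 0.584197 + (0.584197 − 0.595167)/15 = 0.583466

0.5835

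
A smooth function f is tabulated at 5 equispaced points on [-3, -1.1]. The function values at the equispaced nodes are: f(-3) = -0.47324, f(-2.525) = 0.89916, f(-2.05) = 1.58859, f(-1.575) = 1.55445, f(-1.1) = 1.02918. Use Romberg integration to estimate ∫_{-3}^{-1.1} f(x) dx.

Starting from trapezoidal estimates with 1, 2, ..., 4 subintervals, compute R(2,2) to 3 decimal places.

R(0,0) (trapezoid, 1 panel, h=1.9000): 0.52814
R(1,0) (trapezoid, 2 panels, h=0.9500): 1.77323
R(2,0) (trapezoid, 4 panels, h=0.4750): 2.05208
R(1,1) = 1.77323 + (1.77323 − 0.52814)/3 = 2.18826
R(2,1) = 2.05208 + (2.05208 − 1.77323)/3 = 2.14503
R(2,2) = 2.14503 + (2.14503 − 2.18826)/15 = 2.14215

2.142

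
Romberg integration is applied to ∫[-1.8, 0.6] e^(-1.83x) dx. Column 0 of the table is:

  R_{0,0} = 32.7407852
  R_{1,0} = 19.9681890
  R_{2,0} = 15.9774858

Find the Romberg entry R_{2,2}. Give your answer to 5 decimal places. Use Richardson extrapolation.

14.57636

Richardson extrapolation on the trapezoidal column (denominator 4−1=3):
R_{1,1} = 19.9681890 + (19.9681890 − 32.7407852)/3 = 15.7106569
R_{2,1} = 15.9774858 + (15.9774858 − 19.9681890)/3 = 14.6472514
R_{2,2} = (16·14.6472514 − 15.7106569) / 15 = 14.5763577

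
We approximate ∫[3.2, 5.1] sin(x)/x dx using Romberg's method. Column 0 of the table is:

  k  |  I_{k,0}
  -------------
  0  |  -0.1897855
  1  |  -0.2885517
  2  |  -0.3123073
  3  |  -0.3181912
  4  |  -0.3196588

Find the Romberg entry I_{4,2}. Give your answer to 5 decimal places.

-0.32015

Richardson extrapolation on the trapezoidal column (denominator 4−1=3):
I_{3,1} = (4·(-0.3181912) − (-0.3123073)) / 3 = -0.3201525
I_{4,1} = -0.3196588 + (-0.3196588 − (-0.3181912))/3 = -0.3201480
I_{4,2} = -0.3201480 + (-0.3201480 − (-0.3201525))/15 = -0.3201477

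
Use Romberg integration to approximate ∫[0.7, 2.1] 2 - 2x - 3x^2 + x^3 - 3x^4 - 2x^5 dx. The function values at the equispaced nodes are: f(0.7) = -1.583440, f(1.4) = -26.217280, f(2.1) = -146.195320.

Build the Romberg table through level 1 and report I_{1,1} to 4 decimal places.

-58.9512

I_{0,0} (trapezoid, 1 panel, h=1.4000): -103.445132
I_{1,0} (trapezoid, 2 panels, h=0.7000): -70.074662
I_{1,1} = -70.074662 + (-70.074662 − (-103.445132))/3 = -58.951172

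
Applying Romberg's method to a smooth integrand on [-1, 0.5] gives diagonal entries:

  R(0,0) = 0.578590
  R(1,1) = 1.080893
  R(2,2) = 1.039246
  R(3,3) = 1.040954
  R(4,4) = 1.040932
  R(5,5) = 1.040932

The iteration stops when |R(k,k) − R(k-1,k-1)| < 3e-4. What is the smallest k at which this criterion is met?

|R(1,1) − R(0,0)| = 0.502303 ≥ 3e-4
|R(2,2) − R(1,1)| = 0.041647 ≥ 3e-4
|R(3,3) − R(2,2)| = 0.001708 ≥ 3e-4
|R(4,4) − R(3,3)| = 0.000022 < 3e-4

k = 4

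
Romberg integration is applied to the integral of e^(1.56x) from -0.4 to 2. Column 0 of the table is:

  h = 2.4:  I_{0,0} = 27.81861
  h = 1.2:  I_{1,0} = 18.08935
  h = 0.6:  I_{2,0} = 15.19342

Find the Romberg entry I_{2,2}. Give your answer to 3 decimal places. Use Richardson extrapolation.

14.187

Richardson extrapolation on the trapezoidal column (denominator 4−1=3):
I_{1,1} = 18.08935 + (18.08935 − 27.81861)/3 = 14.84626
I_{2,1} = 15.19342 + (15.19342 − 18.08935)/3 = 14.22811
I_{2,2} = 14.22811 + (14.22811 − 14.84626)/15 = 14.18690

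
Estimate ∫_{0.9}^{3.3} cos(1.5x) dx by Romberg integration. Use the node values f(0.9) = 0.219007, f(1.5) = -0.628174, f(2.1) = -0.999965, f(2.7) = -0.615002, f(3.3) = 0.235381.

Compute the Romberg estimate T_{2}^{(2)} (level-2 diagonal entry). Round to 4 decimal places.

-1.2960

T_{0}^{(0)} (trapezoid, 1 panel, h=2.4000): 0.545266
T_{1}^{(0)} (trapezoid, 2 panels, h=1.2000): -0.927325
T_{2}^{(0)} (trapezoid, 4 panels, h=0.6000): -1.209568
T_{1}^{(1)} = -0.927325 + (-0.927325 − 0.545266)/3 = -1.418189
T_{2}^{(1)} = -1.209568 + (-1.209568 − (-0.927325))/3 = -1.303649
T_{2}^{(2)} = -1.303649 + (-1.303649 − (-1.418189))/15 = -1.296013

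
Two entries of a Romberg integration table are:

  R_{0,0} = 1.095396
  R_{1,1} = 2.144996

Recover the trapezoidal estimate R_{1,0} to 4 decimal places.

1.8826

From R_{1,1} = (4·R_{1,0} − R_{0,0})/3, solve for R_{1,0}:
4·R_{1,0} = 3·2.144996 + 1.095396 = 7.530384
R_{1,0} = 1.882596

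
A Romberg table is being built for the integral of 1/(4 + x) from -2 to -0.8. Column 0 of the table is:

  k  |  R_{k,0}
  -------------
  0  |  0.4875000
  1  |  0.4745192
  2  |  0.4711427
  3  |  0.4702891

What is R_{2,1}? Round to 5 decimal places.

R_{2,1} = 0.4711427 + (0.4711427 − 0.4745192)/3 = 0.4700172

0.47002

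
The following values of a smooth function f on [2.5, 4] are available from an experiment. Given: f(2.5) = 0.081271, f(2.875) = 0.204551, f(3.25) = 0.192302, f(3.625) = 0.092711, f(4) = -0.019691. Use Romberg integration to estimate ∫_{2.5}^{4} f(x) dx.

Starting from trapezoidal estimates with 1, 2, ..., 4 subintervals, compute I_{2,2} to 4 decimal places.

0.2042

I_{0,0} (trapezoid, 1 panel, h=1.5000): 0.046185
I_{1,0} (trapezoid, 2 panels, h=0.7500): 0.167319
I_{2,0} (trapezoid, 4 panels, h=0.3750): 0.195133
I_{1,1} = 0.167319 + (0.167319 − 0.046185)/3 = 0.207697
I_{2,1} = 0.195133 + (0.195133 − 0.167319)/3 = 0.204404
I_{2,2} = 0.204404 + (0.204404 − 0.207697)/15 = 0.204184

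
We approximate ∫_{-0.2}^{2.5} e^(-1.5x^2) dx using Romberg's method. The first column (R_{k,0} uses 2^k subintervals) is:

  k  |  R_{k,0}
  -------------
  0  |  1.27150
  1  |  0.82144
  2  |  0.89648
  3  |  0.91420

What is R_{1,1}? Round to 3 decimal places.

0.671

Richardson extrapolation on the trapezoidal column (denominator 4−1=3):
R_{1,1} = 0.82144 + (0.82144 − 1.27150)/3 = 0.67142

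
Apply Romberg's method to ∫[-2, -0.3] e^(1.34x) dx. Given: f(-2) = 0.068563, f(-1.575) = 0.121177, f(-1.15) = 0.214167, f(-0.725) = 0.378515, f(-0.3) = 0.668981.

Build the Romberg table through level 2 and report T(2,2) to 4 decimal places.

0.4481

T(0,0) (trapezoid, 1 panel, h=1.7000): 0.626912
T(1,0) (trapezoid, 2 panels, h=0.8500): 0.495498
T(2,0) (trapezoid, 4 panels, h=0.4250): 0.460118
T(1,1) = 0.495498 + (0.495498 − 0.626912)/3 = 0.451693
T(2,1) = 0.460118 + (0.460118 − 0.495498)/3 = 0.448325
T(2,2) = 0.448325 + (0.448325 − 0.451693)/15 = 0.448100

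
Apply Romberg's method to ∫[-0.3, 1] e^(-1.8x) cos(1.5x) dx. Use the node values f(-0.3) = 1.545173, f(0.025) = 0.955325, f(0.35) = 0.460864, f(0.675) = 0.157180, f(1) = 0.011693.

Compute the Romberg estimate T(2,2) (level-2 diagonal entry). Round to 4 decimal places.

T(0,0) (trapezoid, 1 panel, h=1.3000): 1.011963
T(1,0) (trapezoid, 2 panels, h=0.6500): 0.805543
T(2,0) (trapezoid, 4 panels, h=0.3250): 0.764336
T(1,1) = 0.805543 + (0.805543 − 1.011963)/3 = 0.736736
T(2,1) = 0.764336 + (0.764336 − 0.805543)/3 = 0.750600
T(2,2) = 0.750600 + (0.750600 − 0.736736)/15 = 0.751524

0.7515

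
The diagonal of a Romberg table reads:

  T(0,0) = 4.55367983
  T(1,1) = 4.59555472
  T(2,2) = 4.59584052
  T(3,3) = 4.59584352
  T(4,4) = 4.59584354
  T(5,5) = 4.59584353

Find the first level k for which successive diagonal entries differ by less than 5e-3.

k = 2

|T(1,1) − T(0,0)| = 0.04187489 ≥ 5e-3
|T(2,2) − T(1,1)| = 0.00028580 < 5e-3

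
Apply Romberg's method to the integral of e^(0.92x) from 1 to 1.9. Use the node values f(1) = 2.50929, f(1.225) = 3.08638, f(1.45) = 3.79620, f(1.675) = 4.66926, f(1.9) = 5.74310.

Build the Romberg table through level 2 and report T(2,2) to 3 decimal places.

3.515

T(0,0) (trapezoid, 1 panel, h=0.9000): 3.71358
T(1,0) (trapezoid, 2 panels, h=0.4500): 3.56508
T(2,0) (trapezoid, 4 panels, h=0.2250): 3.52756
T(1,1) = 3.56508 + (3.56508 − 3.71358)/3 = 3.51558
T(2,1) = 3.52756 + (3.52756 − 3.56508)/3 = 3.51505
T(2,2) = 3.51505 + (3.51505 − 3.51558)/15 = 3.51501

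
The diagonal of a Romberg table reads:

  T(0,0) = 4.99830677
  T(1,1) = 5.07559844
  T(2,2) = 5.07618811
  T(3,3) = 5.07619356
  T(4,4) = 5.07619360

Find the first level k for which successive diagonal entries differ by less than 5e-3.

k = 2

|T(1,1) − T(0,0)| = 0.07729167 ≥ 5e-3
|T(2,2) − T(1,1)| = 0.00058967 < 5e-3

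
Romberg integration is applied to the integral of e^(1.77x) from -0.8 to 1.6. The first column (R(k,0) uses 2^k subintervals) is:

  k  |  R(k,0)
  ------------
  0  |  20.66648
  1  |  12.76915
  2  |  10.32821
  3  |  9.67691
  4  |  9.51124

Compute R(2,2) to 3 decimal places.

9.473

Richardson extrapolation on the trapezoidal column (denominator 4−1=3):
R(1,1) = 12.76915 + (12.76915 − 20.66648)/3 = 10.13671
R(2,1) = (4·10.32821 − 12.76915) / 3 = 9.51456
R(2,2) = (16·9.51456 − 10.13671) / 15 = 9.47308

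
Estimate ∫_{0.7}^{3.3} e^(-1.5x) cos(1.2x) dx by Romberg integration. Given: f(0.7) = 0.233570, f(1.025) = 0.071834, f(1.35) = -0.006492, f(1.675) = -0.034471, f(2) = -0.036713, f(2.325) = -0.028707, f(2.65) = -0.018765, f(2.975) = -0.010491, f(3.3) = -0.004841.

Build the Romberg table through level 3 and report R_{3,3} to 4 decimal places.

R_{0,0} (trapezoid, 1 panel, h=2.6000): 0.297348
R_{1,0} (trapezoid, 2 panels, h=1.3000): 0.100947
R_{2,0} (trapezoid, 4 panels, h=0.6500): 0.034056
R_{3,0} (trapezoid, 8 panels, h=0.3250): 0.016432
R_{1,1} = 0.100947 + (0.100947 − 0.297348)/3 = 0.035480
R_{2,1} = 0.034056 + (0.034056 − 0.100947)/3 = 0.011759
R_{3,1} = 0.016432 + (0.016432 − 0.034056)/3 = 0.010557
R_{2,2} = 0.011759 + (0.011759 − 0.035480)/15 = 0.010178
R_{3,2} = 0.010557 + (0.010557 − 0.011759)/15 = 0.010477
R_{3,3} = 0.010477 + (0.010477 − 0.010178)/63 = 0.010482

0.0105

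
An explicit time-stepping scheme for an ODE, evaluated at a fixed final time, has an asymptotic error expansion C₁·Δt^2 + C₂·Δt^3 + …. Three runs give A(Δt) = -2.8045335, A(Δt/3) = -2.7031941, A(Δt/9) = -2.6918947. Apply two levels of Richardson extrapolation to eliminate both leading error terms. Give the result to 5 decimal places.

-2.69048

First eliminate the Δt^2 term (factor 3^2 = 9):
  B₁ = (9·(-2.7031941) − (-2.8045335))/8 = -2.6905267
  B₂ = (9·(-2.6918947) − (-2.7031941))/8 = -2.6904823
Then eliminate the Δt^3 term (factor 3^3 = 27):
  (27·(-2.6904823) − (-2.6905267))/26 = -2.6904806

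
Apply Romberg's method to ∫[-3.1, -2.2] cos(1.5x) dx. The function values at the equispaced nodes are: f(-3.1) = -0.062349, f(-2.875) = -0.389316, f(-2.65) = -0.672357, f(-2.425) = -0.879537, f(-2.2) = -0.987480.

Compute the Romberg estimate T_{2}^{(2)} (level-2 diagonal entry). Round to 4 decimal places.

-0.5602

T_{0}^{(0)} (trapezoid, 1 panel, h=0.9000): -0.472423
T_{1}^{(0)} (trapezoid, 2 panels, h=0.4500): -0.538772
T_{2}^{(0)} (trapezoid, 4 panels, h=0.2250): -0.554878
T_{1}^{(1)} = -0.538772 + (-0.538772 − (-0.472423))/3 = -0.560888
T_{2}^{(1)} = -0.554878 + (-0.554878 − (-0.538772))/3 = -0.560247
T_{2}^{(2)} = -0.560247 + (-0.560247 − (-0.560888))/15 = -0.560204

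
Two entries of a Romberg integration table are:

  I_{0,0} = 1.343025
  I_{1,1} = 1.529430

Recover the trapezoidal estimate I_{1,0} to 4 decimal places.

From I_{1,1} = (4·I_{1,0} − I_{0,0})/3, solve for I_{1,0}:
4·I_{1,0} = 3·1.529430 + 1.343025 = 5.931315
I_{1,0} = 1.482829

1.4828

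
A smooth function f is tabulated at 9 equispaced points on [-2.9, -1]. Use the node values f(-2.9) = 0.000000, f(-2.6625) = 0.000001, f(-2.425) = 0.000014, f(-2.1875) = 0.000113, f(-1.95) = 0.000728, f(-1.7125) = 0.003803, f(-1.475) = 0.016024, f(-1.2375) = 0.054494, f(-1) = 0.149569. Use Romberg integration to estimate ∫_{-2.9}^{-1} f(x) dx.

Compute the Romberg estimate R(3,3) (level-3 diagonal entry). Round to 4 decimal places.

R(0,0) (trapezoid, 1 panel, h=1.9000): 0.142091
R(1,0) (trapezoid, 2 panels, h=0.9500): 0.071737
R(2,0) (trapezoid, 4 panels, h=0.4750): 0.043486
R(3,0) (trapezoid, 8 panels, h=0.2375): 0.035616
R(1,1) = 0.071737 + (0.071737 − 0.142091)/3 = 0.048286
R(2,1) = 0.043486 + (0.043486 − 0.071737)/3 = 0.034069
R(3,1) = 0.035616 + (0.035616 − 0.043486)/3 = 0.032993
R(2,2) = 0.034069 + (0.034069 − 0.048286)/15 = 0.033121
R(3,2) = 0.032993 + (0.032993 − 0.034069)/15 = 0.032921
R(3,3) = 0.032921 + (0.032921 − 0.033121)/63 = 0.032918

0.0329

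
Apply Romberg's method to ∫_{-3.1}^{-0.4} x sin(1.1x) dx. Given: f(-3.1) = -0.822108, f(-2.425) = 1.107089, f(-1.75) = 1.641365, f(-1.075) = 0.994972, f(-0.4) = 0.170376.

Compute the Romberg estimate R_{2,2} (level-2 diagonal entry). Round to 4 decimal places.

R_{0,0} (trapezoid, 1 panel, h=2.7000): -0.879838
R_{1,0} (trapezoid, 2 panels, h=1.3500): 1.775924
R_{2,0} (trapezoid, 4 panels, h=0.6750): 2.306853
R_{1,1} = 1.775924 + (1.775924 − (-0.879838))/3 = 2.661178
R_{2,1} = 2.306853 + (2.306853 − 1.775924)/3 = 2.483829
R_{2,2} = 2.483829 + (2.483829 − 2.661178)/15 = 2.472006

2.4720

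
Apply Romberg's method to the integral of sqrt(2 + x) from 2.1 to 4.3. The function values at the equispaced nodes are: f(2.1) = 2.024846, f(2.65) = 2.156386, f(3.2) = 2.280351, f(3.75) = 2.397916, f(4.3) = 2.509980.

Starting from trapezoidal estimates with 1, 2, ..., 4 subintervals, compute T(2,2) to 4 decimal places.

T(0,0) (trapezoid, 1 panel, h=2.2000): 4.988309
T(1,0) (trapezoid, 2 panels, h=1.1000): 5.002540
T(2,0) (trapezoid, 4 panels, h=0.5500): 5.006136
T(1,1) = 5.002540 + (5.002540 − 4.988309)/3 = 5.007284
T(2,1) = 5.006136 + (5.006136 − 5.002540)/3 = 5.007335
T(2,2) = 5.007335 + (5.007335 − 5.007284)/15 = 5.007338

5.0073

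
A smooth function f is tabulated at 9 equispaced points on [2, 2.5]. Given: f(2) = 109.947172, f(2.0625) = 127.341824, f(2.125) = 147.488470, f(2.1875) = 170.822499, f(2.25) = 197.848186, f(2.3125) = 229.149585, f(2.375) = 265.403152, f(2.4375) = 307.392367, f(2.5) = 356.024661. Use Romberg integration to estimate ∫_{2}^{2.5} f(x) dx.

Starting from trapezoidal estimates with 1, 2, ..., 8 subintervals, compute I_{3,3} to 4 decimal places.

I_{0,0} (trapezoid, 1 panel, h=0.5000): 116.492958
I_{1,0} (trapezoid, 2 panels, h=0.2500): 107.708526
I_{2,0} (trapezoid, 4 panels, h=0.1250): 105.465716
I_{3,0} (trapezoid, 8 panels, h=0.0625): 104.902000
I_{1,1} = 107.708526 + (107.708526 − 116.492958)/3 = 104.780382
I_{2,1} = 105.465716 + (105.465716 − 107.708526)/3 = 104.718113
I_{3,1} = 104.902000 + (104.902000 − 105.465716)/3 = 104.714095
I_{2,2} = 104.718113 + (104.718113 − 104.780382)/15 = 104.713962
I_{3,2} = 104.714095 + (104.714095 − 104.718113)/15 = 104.713827
I_{3,3} = 104.713827 + (104.713827 − 104.713962)/63 = 104.713825

104.7138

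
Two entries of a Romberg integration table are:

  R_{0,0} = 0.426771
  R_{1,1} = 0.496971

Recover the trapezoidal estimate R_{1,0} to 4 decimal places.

0.4794

From R_{1,1} = (4·R_{1,0} − R_{0,0})/3, solve for R_{1,0}:
4·R_{1,0} = 3·0.496971 + 0.426771 = 1.917684
R_{1,0} = 0.479421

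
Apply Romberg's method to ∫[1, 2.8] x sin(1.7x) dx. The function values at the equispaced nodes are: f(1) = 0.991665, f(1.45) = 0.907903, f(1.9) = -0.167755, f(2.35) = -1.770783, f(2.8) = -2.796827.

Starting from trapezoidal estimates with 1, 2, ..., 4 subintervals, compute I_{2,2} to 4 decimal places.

-0.8452

I_{0,0} (trapezoid, 1 panel, h=1.8000): -1.624646
I_{1,0} (trapezoid, 2 panels, h=0.9000): -0.963302
I_{2,0} (trapezoid, 4 panels, h=0.4500): -0.869947
I_{1,1} = -0.963302 + (-0.963302 − (-1.624646))/3 = -0.742854
I_{2,1} = -0.869947 + (-0.869947 − (-0.963302))/3 = -0.838829
I_{2,2} = -0.838829 + (-0.838829 − (-0.742854))/15 = -0.845227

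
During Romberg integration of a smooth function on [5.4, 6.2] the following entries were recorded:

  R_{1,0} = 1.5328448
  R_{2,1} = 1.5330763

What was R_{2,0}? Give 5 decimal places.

From R_{2,1} = (4·R_{2,0} − R_{1,0})/3, solve for R_{2,0}:
4·R_{2,0} = 3·1.5330763 + 1.5328448 = 6.1320737
R_{2,0} = 1.5330184

1.53302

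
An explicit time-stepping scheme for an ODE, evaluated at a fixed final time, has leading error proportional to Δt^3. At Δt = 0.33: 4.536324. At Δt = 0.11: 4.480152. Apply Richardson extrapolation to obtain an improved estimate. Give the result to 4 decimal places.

4.4780

The leading error scales as Δt^3; refining by a factor of 3 reduces it by 3^3 = 27.
Extrapolated value = (27·A(Δt/3) − A(Δt)) / (27 − 1)
= (27·4.480152 − 4.536324) / 26
= 116.427780 / 26 = 4.477992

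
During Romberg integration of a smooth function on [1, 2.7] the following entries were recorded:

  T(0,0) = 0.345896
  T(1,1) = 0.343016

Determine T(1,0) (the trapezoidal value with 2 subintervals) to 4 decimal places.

0.3437

From T(1,1) = (4·T(1,0) − T(0,0))/3, solve for T(1,0):
4·T(1,0) = 3·0.343016 + 0.345896 = 1.374944
T(1,0) = 0.343736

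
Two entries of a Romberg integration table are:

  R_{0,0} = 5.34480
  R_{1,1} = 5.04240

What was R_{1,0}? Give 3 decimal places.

From R_{1,1} = (4·R_{1,0} − R_{0,0})/3, solve for R_{1,0}:
4·R_{1,0} = 3·5.04240 + 5.34480 = 20.47200
R_{1,0} = 5.11800

5.118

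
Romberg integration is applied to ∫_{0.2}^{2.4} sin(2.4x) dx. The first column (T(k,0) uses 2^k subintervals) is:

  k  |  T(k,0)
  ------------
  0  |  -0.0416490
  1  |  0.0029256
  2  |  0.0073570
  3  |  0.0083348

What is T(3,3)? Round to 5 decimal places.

Richardson extrapolation on the trapezoidal column (denominator 4−1=3):
T(1,1) = 0.0029256 + (0.0029256 − (-0.0416490))/3 = 0.0177838
T(2,1) = (4·0.0073570 − 0.0029256) / 3 = 0.0088341
T(3,1) = (4·0.0083348 − 0.0073570) / 3 = 0.0086607
T(2,2) = 0.0088341 + (0.0088341 − 0.0177838)/15 = 0.0082375
T(3,2) = 0.0086607 + (0.0086607 − 0.0088341)/15 = 0.0086491
T(3,3) = 0.0086491 + (0.0086491 − 0.0082375)/63 = 0.0086556

0.00866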